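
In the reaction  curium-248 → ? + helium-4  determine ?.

Pu-244

Conserve mass number: 248 = A + 4, so A = 244.
Conserve atomic number: 96 = Z + 2, so Z = 94.
Z = 94 is plutonium, so the species is plutonium-244.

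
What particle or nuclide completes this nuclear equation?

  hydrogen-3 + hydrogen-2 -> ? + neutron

He-4

Conserve mass number: 3 + 2 = A + 1, so A = 4.
Conserve atomic number: 1 + 1 = Z + 0, so Z = 2.
A = 4 and Z = 2 is helium-4 — an alpha particle.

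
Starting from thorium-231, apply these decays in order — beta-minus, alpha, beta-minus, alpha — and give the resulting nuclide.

Ra-223

Start: (A, Z) = (231, 90).
After β⁻: (231, 91).
After α: (227, 89).
After β⁻: (227, 90).
After α: (223, 88).
Z = 88 is radium.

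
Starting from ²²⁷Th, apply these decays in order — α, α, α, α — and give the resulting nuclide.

Pb-211

Start: (A, Z) = (227, 90).
After α: (223, 88).
After α: (219, 86).
After α: (215, 84).
After α: (211, 82).
Z = 82 is lead.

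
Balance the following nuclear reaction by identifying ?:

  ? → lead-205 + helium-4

Po-209

Conserve mass number: A = 205 + 4, so A = 209.
Conserve atomic number: Z = 82 + 2, so Z = 84.
Z = 84 is polonium, so the species is polonium-209.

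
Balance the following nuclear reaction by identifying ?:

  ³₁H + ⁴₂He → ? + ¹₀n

Conserve mass number: 3 + 4 = A + 1, so A = 6.
Conserve atomic number: 1 + 2 = Z + 0, so Z = 3.
Z = 3 is lithium, so the species is ⁶₃Li.

Li-6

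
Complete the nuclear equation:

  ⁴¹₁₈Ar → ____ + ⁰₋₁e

Conserve mass number: 41 = A + 0, so A = 41.
Conserve atomic number: 18 = Z − 1, so Z = 19.
Z = 19 is potassium, so the species is ⁴¹₁₉K.

K-41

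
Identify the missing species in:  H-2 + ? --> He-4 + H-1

Conserve mass number: 2 + A = 4 + 1, so A = 3.
Conserve atomic number: 1 + Z = 2 + 1, so Z = 2.
Z = 2 is helium, so the species is He-3.

He-3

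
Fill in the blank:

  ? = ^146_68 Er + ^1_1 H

Conserve mass number: A = 146 + 1, so A = 147.
Conserve atomic number: Z = 68 + 1, so Z = 69.
Z = 69 is thulium, so the species is ^147_69 Tm.

Tm-147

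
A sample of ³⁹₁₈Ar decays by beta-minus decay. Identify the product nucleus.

K-39

Beta-minus decay: mass number changes by +0, atomic number by +1.
A: 39 = 39; Z: 18 + 1 = 19.
Z = 19 is potassium, so the daughter is ³⁹₁₉K.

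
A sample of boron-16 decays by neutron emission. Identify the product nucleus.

B-15

Neutron emission: mass number changes by -1, atomic number by +0.
A: 16 − 1 = 15; Z: 5 = 5.
Z = 5 is boron, so the daughter is boron-15.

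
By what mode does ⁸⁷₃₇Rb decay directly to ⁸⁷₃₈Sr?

ΔA = 87 − 87 = 0; ΔZ = 38 − 37 = +1.
A is unchanged and Z rises by 1 — a neutron has become a proton (β⁻ decay).

beta-minus decay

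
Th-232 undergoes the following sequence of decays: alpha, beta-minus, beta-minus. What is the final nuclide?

Start: (A, Z) = (232, 90).
After α: (228, 88).
After β⁻: (228, 89).
After β⁻: (228, 90).
Z = 90 is thorium.

Th-228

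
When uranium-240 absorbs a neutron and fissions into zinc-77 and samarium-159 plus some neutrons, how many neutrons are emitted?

Conserve mass number: 241 = 77 + 159 + k, so k = 241 − 236 = 5.
Check atomic number: 92 = 30 + 62 + 0 = 92. ✓

5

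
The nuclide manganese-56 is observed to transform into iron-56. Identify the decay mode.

beta-minus decay

ΔA = 56 − 56 = 0; ΔZ = 26 − 25 = +1.
A is unchanged and Z rises by 1 — a neutron has become a proton (β⁻ decay).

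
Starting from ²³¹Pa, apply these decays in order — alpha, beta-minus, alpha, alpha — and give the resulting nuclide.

Rn-219

Start: (A, Z) = (231, 91).
After α: (227, 89).
After β⁻: (227, 90).
After α: (223, 88).
After α: (219, 86).
Z = 86 is radon.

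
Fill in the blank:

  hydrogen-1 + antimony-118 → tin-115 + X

Conserve mass number: 1 + 118 = 115 + A, so A = 4.
Conserve atomic number: 1 + 51 = 50 + Z, so Z = 2.
A = 4 and Z = 2 is helium-4 — an alpha particle.

alpha particle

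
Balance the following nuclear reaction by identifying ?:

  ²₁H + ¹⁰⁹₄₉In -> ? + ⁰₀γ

Conserve mass number: 2 + 109 = A + 0, so A = 111.
Conserve atomic number: 1 + 49 = Z + 0, so Z = 50.
Z = 50 is tin, so the species is ¹¹¹₅₀Sn.

Sn-111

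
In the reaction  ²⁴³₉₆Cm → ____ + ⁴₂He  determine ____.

Conserve mass number: 243 = A + 4, so A = 239.
Conserve atomic number: 96 = Z + 2, so Z = 94.
Z = 94 is plutonium, so the species is ²³⁹₉₄Pu.

Pu-239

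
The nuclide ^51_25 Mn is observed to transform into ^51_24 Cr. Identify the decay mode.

ΔA = 51 − 51 = 0; ΔZ = 24 − 25 = -1.
A is unchanged and Z drops by 1 — a proton has become a neutron (β⁺ emission or electron capture).

beta-plus decay or electron capture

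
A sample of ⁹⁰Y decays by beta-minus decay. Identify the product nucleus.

Beta-minus decay: mass number changes by +0, atomic number by +1.
A: 90 = 90; Z: 39 + 1 = 40.
Z = 40 is zirconium, so the daughter is ⁹⁰Zr.

Zr-90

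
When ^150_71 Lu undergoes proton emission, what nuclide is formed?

Proton emission: mass number changes by -1, atomic number by -1.
A: 150 − 1 = 149; Z: 71 − 1 = 70.
Z = 70 is ytterbium, so the daughter is ^149_70 Yb.

Yb-149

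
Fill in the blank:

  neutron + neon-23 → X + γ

Ne-24

Conserve mass number: 1 + 23 = A + 0, so A = 24.
Conserve atomic number: 0 + 10 = Z + 0, so Z = 10.
Z = 10 is neon, so the species is neon-24.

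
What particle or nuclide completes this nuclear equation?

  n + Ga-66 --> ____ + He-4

Cu-63

Conserve mass number: 1 + 66 = A + 4, so A = 63.
Conserve atomic number: 0 + 31 = Z + 2, so Z = 29.
Z = 29 is copper, so the species is Cu-63.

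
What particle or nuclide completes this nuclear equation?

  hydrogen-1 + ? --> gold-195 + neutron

Pt-195

Conserve mass number: 1 + A = 195 + 1, so A = 195.
Conserve atomic number: 1 + Z = 79 + 0, so Z = 78.
Z = 78 is platinum, so the species is platinum-195.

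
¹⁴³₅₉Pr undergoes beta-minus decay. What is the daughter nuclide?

Beta-minus decay: mass number changes by +0, atomic number by +1.
A: 143 = 143; Z: 59 + 1 = 60.
Z = 60 is neodymium, so the daughter is ¹⁴³₆₀Nd.

Nd-143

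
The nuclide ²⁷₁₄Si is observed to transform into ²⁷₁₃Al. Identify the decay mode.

ΔA = 27 − 27 = 0; ΔZ = 13 − 14 = -1.
A is unchanged and Z drops by 1 — a proton has become a neutron (β⁺ emission or electron capture).

beta-plus decay or electron capture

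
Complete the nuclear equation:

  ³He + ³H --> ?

Conserve mass number: 3 + 3 = A, so A = 6.
Conserve atomic number: 2 + 1 = Z, so Z = 3.
Z = 3 is lithium, so the species is ⁶Li.

Li-6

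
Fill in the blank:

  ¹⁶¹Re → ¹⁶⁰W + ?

proton

Conserve mass number: 161 = 160 + A, so A = 1.
Conserve atomic number: 75 = 74 + Z, so Z = 1.
A = 1 and Z = 1 is ¹H — a proton.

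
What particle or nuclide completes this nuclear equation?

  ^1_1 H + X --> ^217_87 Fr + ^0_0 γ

Rn-216

Conserve mass number: 1 + A = 217 + 0, so A = 216.
Conserve atomic number: 1 + Z = 87 + 0, so Z = 86.
Z = 86 is radon, so the species is ^216_86 Rn.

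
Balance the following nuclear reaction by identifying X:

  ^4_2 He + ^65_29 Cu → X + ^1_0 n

Ga-68

Conserve mass number: 4 + 65 = A + 1, so A = 68.
Conserve atomic number: 2 + 29 = Z + 0, so Z = 31.
Z = 31 is gallium, so the species is ^68_31 Ga.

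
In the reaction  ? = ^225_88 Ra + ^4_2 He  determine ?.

Conserve mass number: A = 225 + 4, so A = 229.
Conserve atomic number: Z = 88 + 2, so Z = 90.
Z = 90 is thorium, so the species is ^229_90 Th.

Th-229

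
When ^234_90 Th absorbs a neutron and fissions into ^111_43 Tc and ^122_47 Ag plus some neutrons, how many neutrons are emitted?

2

Conserve mass number: 235 = 111 + 122 + k, so k = 235 − 233 = 2.
Check atomic number: 90 = 43 + 47 + 0 = 90. ✓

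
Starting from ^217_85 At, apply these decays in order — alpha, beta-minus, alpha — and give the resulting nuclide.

Start: (A, Z) = (217, 85).
After α: (213, 83).
After β⁻: (213, 84).
After α: (209, 82).
Z = 82 is lead.

Pb-209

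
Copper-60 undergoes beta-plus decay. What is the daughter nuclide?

Ni-60

Beta-plus decay: mass number changes by +0, atomic number by -1.
A: 60 = 60; Z: 29 − 1 = 28.
Z = 28 is nickel, so the daughter is nickel-60.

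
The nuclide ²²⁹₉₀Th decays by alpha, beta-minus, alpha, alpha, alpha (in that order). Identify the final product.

Start: (A, Z) = (229, 90).
After α: (225, 88).
After β⁻: (225, 89).
After α: (221, 87).
After α: (217, 85).
After α: (213, 83).
Z = 83 is bismuth.

Bi-213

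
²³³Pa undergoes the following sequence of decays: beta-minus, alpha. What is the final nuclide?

Th-229

Start: (A, Z) = (233, 91).
After β⁻: (233, 92).
After α: (229, 90).
Z = 90 is thorium.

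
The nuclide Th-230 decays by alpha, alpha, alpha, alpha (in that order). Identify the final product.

Start: (A, Z) = (230, 90).
After α: (226, 88).
After α: (222, 86).
After α: (218, 84).
After α: (214, 82).
Z = 82 is lead.

Pb-214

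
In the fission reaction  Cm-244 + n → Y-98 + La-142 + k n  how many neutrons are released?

Conserve mass number: 245 = 98 + 142 + k, so k = 245 − 240 = 5.
Check atomic number: 96 = 39 + 57 + 0 = 96. ✓

5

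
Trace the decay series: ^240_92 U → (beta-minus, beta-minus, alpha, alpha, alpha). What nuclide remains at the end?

Start: (A, Z) = (240, 92).
After β⁻: (240, 93).
After β⁻: (240, 94).
After α: (236, 92).
After α: (232, 90).
After α: (228, 88).
Z = 88 is radium.

Ra-228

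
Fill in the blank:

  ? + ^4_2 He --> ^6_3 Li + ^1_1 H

He-3

Conserve mass number: A + 4 = 6 + 1, so A = 3.
Conserve atomic number: Z + 2 = 3 + 1, so Z = 2.
Z = 2 is helium, so the species is ^3_2 He.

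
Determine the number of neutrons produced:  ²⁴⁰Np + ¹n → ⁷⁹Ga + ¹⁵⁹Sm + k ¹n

3

Conserve mass number: 241 = 79 + 159 + k, so k = 241 − 238 = 3.
Check atomic number: 93 = 31 + 62 + 0 = 93. ✓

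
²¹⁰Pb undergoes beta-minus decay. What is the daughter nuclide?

Beta-minus decay: mass number changes by +0, atomic number by +1.
A: 210 = 210; Z: 82 + 1 = 83.
Z = 83 is bismuth, so the daughter is ²¹⁰Bi.

Bi-210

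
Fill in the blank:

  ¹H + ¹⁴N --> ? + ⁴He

C-11

Conserve mass number: 1 + 14 = A + 4, so A = 11.
Conserve atomic number: 1 + 7 = Z + 2, so Z = 6.
Z = 6 is carbon, so the species is ¹¹C.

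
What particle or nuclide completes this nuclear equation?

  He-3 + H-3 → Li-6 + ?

gamma ray

Conserve mass number: 3 + 3 = 6 + A, so A = 0.
Conserve atomic number: 2 + 1 = 3 + Z, so Z = 0.
A = 0 and Z = 0 is γ — a gamma ray.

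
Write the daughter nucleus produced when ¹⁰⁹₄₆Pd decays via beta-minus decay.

Beta-minus decay: mass number changes by +0, atomic number by +1.
A: 109 = 109; Z: 46 + 1 = 47.
Z = 47 is silver, so the daughter is ¹⁰⁹₄₇Ag.

Ag-109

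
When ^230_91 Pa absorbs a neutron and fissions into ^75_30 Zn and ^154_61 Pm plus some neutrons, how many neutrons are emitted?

2

Conserve mass number: 231 = 75 + 154 + k, so k = 231 − 229 = 2.
Check atomic number: 91 = 30 + 61 + 0 = 91. ✓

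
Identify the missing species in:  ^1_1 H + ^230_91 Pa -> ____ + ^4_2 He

Conserve mass number: 1 + 230 = A + 4, so A = 227.
Conserve atomic number: 1 + 91 = Z + 2, so Z = 90.
Z = 90 is thorium, so the species is ^227_90 Th.

Th-227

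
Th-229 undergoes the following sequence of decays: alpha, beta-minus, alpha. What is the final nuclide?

Start: (A, Z) = (229, 90).
After α: (225, 88).
After β⁻: (225, 89).
After α: (221, 87).
Z = 87 is francium.

Fr-221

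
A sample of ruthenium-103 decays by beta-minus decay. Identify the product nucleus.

Rh-103

Beta-minus decay: mass number changes by +0, atomic number by +1.
A: 103 = 103; Z: 44 + 1 = 45.
Z = 45 is rhodium, so the daughter is rhodium-103.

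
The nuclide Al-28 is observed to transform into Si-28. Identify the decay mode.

ΔA = 28 − 28 = 0; ΔZ = 14 − 13 = +1.
A is unchanged and Z rises by 1 — a neutron has become a proton (β⁻ decay).

beta-minus decay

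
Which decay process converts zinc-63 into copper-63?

ΔA = 63 − 63 = 0; ΔZ = 29 − 30 = -1.
A is unchanged and Z drops by 1 — a proton has become a neutron (β⁺ emission or electron capture).

beta-plus decay or electron capture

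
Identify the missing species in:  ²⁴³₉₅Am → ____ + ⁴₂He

Np-239

Conserve mass number: 243 = A + 4, so A = 239.
Conserve atomic number: 95 = Z + 2, so Z = 93.
Z = 93 is neptunium, so the species is ²³⁹₉₃Np.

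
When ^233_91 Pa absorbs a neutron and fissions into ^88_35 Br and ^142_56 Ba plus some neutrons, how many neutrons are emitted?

4

Conserve mass number: 234 = 88 + 142 + k, so k = 234 − 230 = 4.
Check atomic number: 91 = 35 + 56 + 0 = 91. ✓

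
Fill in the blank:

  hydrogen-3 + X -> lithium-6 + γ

Conserve mass number: 3 + A = 6 + 0, so A = 3.
Conserve atomic number: 1 + Z = 3 + 0, so Z = 2.
Z = 2 is helium, so the species is helium-3.

He-3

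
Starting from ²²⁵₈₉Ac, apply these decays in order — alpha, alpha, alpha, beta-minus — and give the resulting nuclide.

Start: (A, Z) = (225, 89).
After α: (221, 87).
After α: (217, 85).
After α: (213, 83).
After β⁻: (213, 84).
Z = 84 is polonium.

Po-213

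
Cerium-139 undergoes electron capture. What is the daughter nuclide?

Electron capture: mass number changes by +0, atomic number by -1.
A: 139 = 139; Z: 58 − 1 = 57.
Z = 57 is lanthanum, so the daughter is lanthanum-139.

La-139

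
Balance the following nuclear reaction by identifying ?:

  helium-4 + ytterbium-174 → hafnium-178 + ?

gamma ray

Conserve mass number: 4 + 174 = 178 + A, so A = 0.
Conserve atomic number: 2 + 70 = 72 + Z, so Z = 0.
A = 0 and Z = 0 is γ — a gamma ray.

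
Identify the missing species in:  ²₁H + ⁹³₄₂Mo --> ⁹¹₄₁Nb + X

Conserve mass number: 2 + 93 = 91 + A, so A = 4.
Conserve atomic number: 1 + 42 = 41 + Z, so Z = 2.
A = 4 and Z = 2 is ⁴₂He — an alpha particle.

alpha particle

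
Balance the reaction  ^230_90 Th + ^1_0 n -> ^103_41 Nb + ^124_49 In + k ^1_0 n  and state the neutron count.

4

Conserve mass number: 231 = 103 + 124 + k, so k = 231 − 227 = 4.
Check atomic number: 90 = 41 + 49 + 0 = 90. ✓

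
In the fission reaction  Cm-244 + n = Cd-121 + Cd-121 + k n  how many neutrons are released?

3

Conserve mass number: 245 = 121 + 121 + k, so k = 245 − 242 = 3.
Check atomic number: 96 = 48 + 48 + 0 = 96. ✓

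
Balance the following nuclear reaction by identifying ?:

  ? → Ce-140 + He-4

Nd-144

Conserve mass number: A = 140 + 4, so A = 144.
Conserve atomic number: Z = 58 + 2, so Z = 60.
Z = 60 is neodymium, so the species is Nd-144.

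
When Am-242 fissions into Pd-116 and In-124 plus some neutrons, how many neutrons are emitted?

2

Conserve mass number: 242 = 116 + 124 + k, so k = 242 − 240 = 2.
Check atomic number: 95 = 46 + 49 + 0 = 95. ✓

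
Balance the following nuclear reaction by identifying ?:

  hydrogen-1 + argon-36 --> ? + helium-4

Cl-33

Conserve mass number: 1 + 36 = A + 4, so A = 33.
Conserve atomic number: 1 + 18 = Z + 2, so Z = 17.
Z = 17 is chlorine, so the species is chlorine-33.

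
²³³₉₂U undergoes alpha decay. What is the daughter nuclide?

Alpha decay: mass number changes by -4, atomic number by -2.
A: 233 − 4 = 229; Z: 92 − 2 = 90.
Z = 90 is thorium, so the daughter is ²²⁹₉₀Th.

Th-229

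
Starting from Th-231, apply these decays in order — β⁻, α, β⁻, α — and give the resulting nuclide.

Ra-223

Start: (A, Z) = (231, 90).
After β⁻: (231, 91).
After α: (227, 89).
After β⁻: (227, 90).
After α: (223, 88).
Z = 88 is radium.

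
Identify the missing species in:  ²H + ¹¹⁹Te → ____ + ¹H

Conserve mass number: 2 + 119 = A + 1, so A = 120.
Conserve atomic number: 1 + 52 = Z + 1, so Z = 52.
Z = 52 is tellurium, so the species is ¹²⁰Te.

Te-120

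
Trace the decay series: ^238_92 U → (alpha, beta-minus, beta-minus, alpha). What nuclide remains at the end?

Th-230

Start: (A, Z) = (238, 92).
After α: (234, 90).
After β⁻: (234, 91).
After β⁻: (234, 92).
After α: (230, 90).
Z = 90 is thorium.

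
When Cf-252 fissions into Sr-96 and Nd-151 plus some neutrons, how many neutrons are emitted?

Conserve mass number: 252 = 96 + 151 + k, so k = 252 − 247 = 5.
Check atomic number: 98 = 38 + 60 + 0 = 98. ✓

5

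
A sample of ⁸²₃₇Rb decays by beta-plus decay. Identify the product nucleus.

Beta-plus decay: mass number changes by +0, atomic number by -1.
A: 82 = 82; Z: 37 − 1 = 36.
Z = 36 is krypton, so the daughter is ⁸²₃₆Kr.

Kr-82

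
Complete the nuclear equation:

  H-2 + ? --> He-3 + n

deuteron

Conserve mass number: 2 + A = 3 + 1, so A = 2.
Conserve atomic number: 1 + Z = 2 + 0, so Z = 1.
A = 2 and Z = 1 is H-2 — a deuteron.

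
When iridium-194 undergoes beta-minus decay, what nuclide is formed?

Pt-194

Beta-minus decay: mass number changes by +0, atomic number by +1.
A: 194 = 194; Z: 77 + 1 = 78.
Z = 78 is platinum, so the daughter is platinum-194.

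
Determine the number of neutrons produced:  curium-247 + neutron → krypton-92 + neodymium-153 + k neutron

3

Conserve mass number: 248 = 92 + 153 + k, so k = 248 − 245 = 3.
Check atomic number: 96 = 36 + 60 + 0 = 96. ✓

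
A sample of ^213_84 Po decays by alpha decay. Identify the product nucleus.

Pb-209

Alpha decay: mass number changes by -4, atomic number by -2.
A: 213 − 4 = 209; Z: 84 − 2 = 82.
Z = 82 is lead, so the daughter is ^209_82 Pb.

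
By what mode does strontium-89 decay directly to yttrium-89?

beta-minus decay

ΔA = 89 − 89 = 0; ΔZ = 39 − 38 = +1.
A is unchanged and Z rises by 1 — a neutron has become a proton (β⁻ decay).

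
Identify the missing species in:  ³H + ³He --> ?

Li-6

Conserve mass number: 3 + 3 = A, so A = 6.
Conserve atomic number: 1 + 2 = Z, so Z = 3.
Z = 3 is lithium, so the species is ⁶Li.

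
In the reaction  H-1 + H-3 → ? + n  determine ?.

Conserve mass number: 1 + 3 = A + 1, so A = 3.
Conserve atomic number: 1 + 1 = Z + 0, so Z = 2.
Z = 2 is helium, so the species is He-3.

He-3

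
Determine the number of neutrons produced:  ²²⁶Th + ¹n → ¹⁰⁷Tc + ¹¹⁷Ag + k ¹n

Conserve mass number: 227 = 107 + 117 + k, so k = 227 − 224 = 3.
Check atomic number: 90 = 43 + 47 + 0 = 90. ✓

3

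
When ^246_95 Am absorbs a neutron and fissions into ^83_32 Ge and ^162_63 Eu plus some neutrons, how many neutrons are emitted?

2

Conserve mass number: 247 = 83 + 162 + k, so k = 247 − 245 = 2.
Check atomic number: 95 = 32 + 63 + 0 = 95. ✓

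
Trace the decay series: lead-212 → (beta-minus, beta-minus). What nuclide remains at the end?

Start: (A, Z) = (212, 82).
After β⁻: (212, 83).
After β⁻: (212, 84).
Z = 84 is polonium.

Po-212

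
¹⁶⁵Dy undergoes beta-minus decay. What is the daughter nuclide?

Ho-165

Beta-minus decay: mass number changes by +0, atomic number by +1.
A: 165 = 165; Z: 66 + 1 = 67.
Z = 67 is holmium, so the daughter is ¹⁶⁵Ho.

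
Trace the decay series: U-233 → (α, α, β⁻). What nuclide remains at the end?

Start: (A, Z) = (233, 92).
After α: (229, 90).
After α: (225, 88).
After β⁻: (225, 89).
Z = 89 is actinium.

Ac-225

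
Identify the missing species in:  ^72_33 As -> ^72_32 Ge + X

positron

Conserve mass number: 72 = 72 + A, so A = 0.
Conserve atomic number: 33 = 32 + Z, so Z = 1.
A = 0 and Z = 1 is ^0_1 e — a positron.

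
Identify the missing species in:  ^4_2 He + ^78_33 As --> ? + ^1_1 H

Conserve mass number: 4 + 78 = A + 1, so A = 81.
Conserve atomic number: 2 + 33 = Z + 1, so Z = 34.
Z = 34 is selenium, so the species is ^81_34 Se.

Se-81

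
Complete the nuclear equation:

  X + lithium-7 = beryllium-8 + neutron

deuteron

Conserve mass number: A + 7 = 8 + 1, so A = 2.
Conserve atomic number: Z + 3 = 4 + 0, so Z = 1.
A = 2 and Z = 1 is hydrogen-2 — a deuteron.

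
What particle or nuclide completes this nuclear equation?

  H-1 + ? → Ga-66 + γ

Conserve mass number: 1 + A = 66 + 0, so A = 65.
Conserve atomic number: 1 + Z = 31 + 0, so Z = 30.
Z = 30 is zinc, so the species is Zn-65.

Zn-65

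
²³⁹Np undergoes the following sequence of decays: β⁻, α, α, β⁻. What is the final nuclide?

Start: (A, Z) = (239, 93).
After β⁻: (239, 94).
After α: (235, 92).
After α: (231, 90).
After β⁻: (231, 91).
Z = 91 is protactinium.

Pa-231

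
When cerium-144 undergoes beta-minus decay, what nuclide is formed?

Pr-144

Beta-minus decay: mass number changes by +0, atomic number by +1.
A: 144 = 144; Z: 58 + 1 = 59.
Z = 59 is praseodymium, so the daughter is praseodymium-144.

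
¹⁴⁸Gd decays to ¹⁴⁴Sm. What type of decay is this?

alpha decay

ΔA = 144 − 148 = -4; ΔZ = 62 − 64 = -2.
A drops by 4 and Z drops by 2 — the signature of alpha emission.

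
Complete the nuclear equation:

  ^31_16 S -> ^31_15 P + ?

positron

Conserve mass number: 31 = 31 + A, so A = 0.
Conserve atomic number: 16 = 15 + Z, so Z = 1.
A = 0 and Z = 1 is ^0_1 e — a positron.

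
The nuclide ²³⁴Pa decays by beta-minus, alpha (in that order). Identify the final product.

Start: (A, Z) = (234, 91).
After β⁻: (234, 92).
After α: (230, 90).
Z = 90 is thorium.

Th-230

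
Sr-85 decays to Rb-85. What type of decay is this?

beta-plus decay or electron capture

ΔA = 85 − 85 = 0; ΔZ = 37 − 38 = -1.
A is unchanged and Z drops by 1 — a proton has become a neutron (β⁺ emission or electron capture).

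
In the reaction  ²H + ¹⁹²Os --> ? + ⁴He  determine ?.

Re-190

Conserve mass number: 2 + 192 = A + 4, so A = 190.
Conserve atomic number: 1 + 76 = Z + 2, so Z = 75.
Z = 75 is rhenium, so the species is ¹⁹⁰Re.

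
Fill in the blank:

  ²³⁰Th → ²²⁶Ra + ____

alpha particle

Conserve mass number: 230 = 226 + A, so A = 4.
Conserve atomic number: 90 = 88 + Z, so Z = 2.
A = 4 and Z = 2 is ⁴He — an alpha particle.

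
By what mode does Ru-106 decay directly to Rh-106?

beta-minus decay

ΔA = 106 − 106 = 0; ΔZ = 45 − 44 = +1.
A is unchanged and Z rises by 1 — a neutron has become a proton (β⁻ decay).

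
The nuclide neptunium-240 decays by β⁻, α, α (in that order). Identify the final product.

Start: (A, Z) = (240, 93).
After β⁻: (240, 94).
After α: (236, 92).
After α: (232, 90).
Z = 90 is thorium.

Th-232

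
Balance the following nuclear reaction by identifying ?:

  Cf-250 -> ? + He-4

Conserve mass number: 250 = A + 4, so A = 246.
Conserve atomic number: 98 = Z + 2, so Z = 96.
Z = 96 is curium, so the species is Cm-246.

Cm-246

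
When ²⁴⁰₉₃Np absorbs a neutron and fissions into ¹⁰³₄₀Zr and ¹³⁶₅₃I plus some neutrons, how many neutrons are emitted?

Conserve mass number: 241 = 103 + 136 + k, so k = 241 − 239 = 2.
Check atomic number: 93 = 40 + 53 + 0 = 93. ✓

2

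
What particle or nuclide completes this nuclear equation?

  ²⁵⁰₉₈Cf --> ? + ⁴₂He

Conserve mass number: 250 = A + 4, so A = 246.
Conserve atomic number: 98 = Z + 2, so Z = 96.
Z = 96 is curium, so the species is ²⁴⁶₉₆Cm.

Cm-246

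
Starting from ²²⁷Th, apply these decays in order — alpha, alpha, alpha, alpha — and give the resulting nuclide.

Start: (A, Z) = (227, 90).
After α: (223, 88).
After α: (219, 86).
After α: (215, 84).
After α: (211, 82).
Z = 82 is lead.

Pb-211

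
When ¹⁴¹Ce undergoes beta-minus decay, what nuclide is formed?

Beta-minus decay: mass number changes by +0, atomic number by +1.
A: 141 = 141; Z: 58 + 1 = 59.
Z = 59 is praseodymium, so the daughter is ¹⁴¹Pr.

Pr-141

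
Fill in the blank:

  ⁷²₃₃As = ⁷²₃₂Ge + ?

Conserve mass number: 72 = 72 + A, so A = 0.
Conserve atomic number: 33 = 32 + Z, so Z = 1.
A = 0 and Z = 1 is ⁰₁e — a positron.

positron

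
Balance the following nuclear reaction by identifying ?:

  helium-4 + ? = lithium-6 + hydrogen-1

He-3

Conserve mass number: 4 + A = 6 + 1, so A = 3.
Conserve atomic number: 2 + Z = 3 + 1, so Z = 2.
Z = 2 is helium, so the species is helium-3.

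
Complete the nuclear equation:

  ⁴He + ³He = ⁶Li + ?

proton

Conserve mass number: 4 + 3 = 6 + A, so A = 1.
Conserve atomic number: 2 + 2 = 3 + Z, so Z = 1.
A = 1 and Z = 1 is ¹H — a proton.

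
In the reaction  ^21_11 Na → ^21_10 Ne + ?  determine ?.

positron

Conserve mass number: 21 = 21 + A, so A = 0.
Conserve atomic number: 11 = 10 + Z, so Z = 1.
A = 0 and Z = 1 is ^0_1 e — a positron.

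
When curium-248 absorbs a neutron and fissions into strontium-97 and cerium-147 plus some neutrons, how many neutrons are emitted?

Conserve mass number: 249 = 97 + 147 + k, so k = 249 − 244 = 5.
Check atomic number: 96 = 38 + 58 + 0 = 96. ✓

5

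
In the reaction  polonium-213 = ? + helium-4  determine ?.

Pb-209

Conserve mass number: 213 = A + 4, so A = 209.
Conserve atomic number: 84 = Z + 2, so Z = 82.
Z = 82 is lead, so the species is lead-209.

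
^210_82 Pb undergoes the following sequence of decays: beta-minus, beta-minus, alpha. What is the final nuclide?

Pb-206

Start: (A, Z) = (210, 82).
After β⁻: (210, 83).
After β⁻: (210, 84).
After α: (206, 82).
Z = 82 is lead.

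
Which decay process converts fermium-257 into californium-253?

alpha decay

ΔA = 253 − 257 = -4; ΔZ = 98 − 100 = -2.
A drops by 4 and Z drops by 2 — the signature of alpha emission.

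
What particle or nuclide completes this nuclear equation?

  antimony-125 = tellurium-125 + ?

beta-minus particle

Conserve mass number: 125 = 125 + A, so A = 0.
Conserve atomic number: 51 = 52 + Z, so Z = -1.
A = 0 and Z = -1 is e⁻ — a beta-minus particle.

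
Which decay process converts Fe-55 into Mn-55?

beta-plus decay or electron capture

ΔA = 55 − 55 = 0; ΔZ = 25 − 26 = -1.
A is unchanged and Z drops by 1 — a proton has become a neutron (β⁺ emission or electron capture).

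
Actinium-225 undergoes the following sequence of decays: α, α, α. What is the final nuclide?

Bi-213

Start: (A, Z) = (225, 89).
After α: (221, 87).
After α: (217, 85).
After α: (213, 83).
Z = 83 is bismuth.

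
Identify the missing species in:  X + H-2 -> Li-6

alpha particle

Conserve mass number: A + 2 = 6, so A = 4.
Conserve atomic number: Z + 1 = 3, so Z = 2.
A = 4 and Z = 2 is He-4 — an alpha particle.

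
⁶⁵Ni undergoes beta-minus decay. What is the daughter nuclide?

Beta-minus decay: mass number changes by +0, atomic number by +1.
A: 65 = 65; Z: 28 + 1 = 29.
Z = 29 is copper, so the daughter is ⁶⁵Cu.

Cu-65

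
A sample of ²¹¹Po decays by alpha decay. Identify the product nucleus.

Alpha decay: mass number changes by -4, atomic number by -2.
A: 211 − 4 = 207; Z: 84 − 2 = 82.
Z = 82 is lead, so the daughter is ²⁰⁷Pb.

Pb-207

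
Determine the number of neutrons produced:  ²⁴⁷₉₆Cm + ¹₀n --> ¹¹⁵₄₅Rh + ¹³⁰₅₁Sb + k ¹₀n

3

Conserve mass number: 248 = 115 + 130 + k, so k = 248 − 245 = 3.
Check atomic number: 96 = 45 + 51 + 0 = 96. ✓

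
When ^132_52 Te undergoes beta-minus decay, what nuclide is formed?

Beta-minus decay: mass number changes by +0, atomic number by +1.
A: 132 = 132; Z: 52 + 1 = 53.
Z = 53 is iodine, so the daughter is ^132_53 I.

I-132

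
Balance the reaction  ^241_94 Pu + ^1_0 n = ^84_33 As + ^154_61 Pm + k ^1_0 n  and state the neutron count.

Conserve mass number: 242 = 84 + 154 + k, so k = 242 − 238 = 4.
Check atomic number: 94 = 33 + 61 + 0 = 94. ✓

4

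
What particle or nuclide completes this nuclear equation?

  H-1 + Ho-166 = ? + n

Conserve mass number: 1 + 166 = A + 1, so A = 166.
Conserve atomic number: 1 + 67 = Z + 0, so Z = 68.
Z = 68 is erbium, so the species is Er-166.

Er-166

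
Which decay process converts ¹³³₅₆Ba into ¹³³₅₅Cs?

ΔA = 133 − 133 = 0; ΔZ = 55 − 56 = -1.
A is unchanged and Z drops by 1 — a proton has become a neutron (β⁺ emission or electron capture).

beta-plus decay or electron capture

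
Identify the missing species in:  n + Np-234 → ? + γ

Conserve mass number: 1 + 234 = A + 0, so A = 235.
Conserve atomic number: 0 + 93 = Z + 0, so Z = 93.
Z = 93 is neptunium, so the species is Np-235.

Np-235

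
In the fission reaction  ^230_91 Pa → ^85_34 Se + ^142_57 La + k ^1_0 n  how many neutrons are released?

3

Conserve mass number: 230 = 85 + 142 + k, so k = 230 − 227 = 3.
Check atomic number: 91 = 34 + 57 + 0 = 91. ✓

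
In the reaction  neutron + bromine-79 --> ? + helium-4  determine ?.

Conserve mass number: 1 + 79 = A + 4, so A = 76.
Conserve atomic number: 0 + 35 = Z + 2, so Z = 33.
Z = 33 is arsenic, so the species is arsenic-76.

As-76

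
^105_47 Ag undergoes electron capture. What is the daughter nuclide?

Electron capture: mass number changes by +0, atomic number by -1.
A: 105 = 105; Z: 47 − 1 = 46.
Z = 46 is palladium, so the daughter is ^105_46 Pd.

Pd-105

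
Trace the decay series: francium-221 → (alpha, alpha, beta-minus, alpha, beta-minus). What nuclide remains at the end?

Start: (A, Z) = (221, 87).
After α: (217, 85).
After α: (213, 83).
After β⁻: (213, 84).
After α: (209, 82).
After β⁻: (209, 83).
Z = 83 is bismuth.

Bi-209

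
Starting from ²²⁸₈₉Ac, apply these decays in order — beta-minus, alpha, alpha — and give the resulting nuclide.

Rn-220

Start: (A, Z) = (228, 89).
After β⁻: (228, 90).
After α: (224, 88).
After α: (220, 86).
Z = 86 is radon.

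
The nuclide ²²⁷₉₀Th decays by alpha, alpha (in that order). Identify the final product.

Start: (A, Z) = (227, 90).
After α: (223, 88).
After α: (219, 86).
Z = 86 is radon.

Rn-219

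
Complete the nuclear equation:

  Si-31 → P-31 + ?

beta-minus particle

Conserve mass number: 31 = 31 + A, so A = 0.
Conserve atomic number: 14 = 15 + Z, so Z = -1.
A = 0 and Z = -1 is e⁻ — a beta-minus particle.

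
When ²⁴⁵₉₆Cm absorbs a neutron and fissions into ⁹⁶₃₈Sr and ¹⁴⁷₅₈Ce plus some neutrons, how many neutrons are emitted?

Conserve mass number: 246 = 96 + 147 + k, so k = 246 − 243 = 3.
Check atomic number: 96 = 38 + 58 + 0 = 96. ✓

3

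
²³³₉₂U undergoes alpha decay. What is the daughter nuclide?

Th-229

Alpha decay: mass number changes by -4, atomic number by -2.
A: 233 − 4 = 229; Z: 92 − 2 = 90.
Z = 90 is thorium, so the daughter is ²²⁹₉₀Th.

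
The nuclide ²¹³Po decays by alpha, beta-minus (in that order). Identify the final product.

Start: (A, Z) = (213, 84).
After α: (209, 82).
After β⁻: (209, 83).
Z = 83 is bismuth.

Bi-209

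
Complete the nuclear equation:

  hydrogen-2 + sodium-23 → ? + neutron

Conserve mass number: 2 + 23 = A + 1, so A = 24.
Conserve atomic number: 1 + 11 = Z + 0, so Z = 12.
Z = 12 is magnesium, so the species is magnesium-24.

Mg-24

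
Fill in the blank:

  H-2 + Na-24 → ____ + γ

Mg-26

Conserve mass number: 2 + 24 = A + 0, so A = 26.
Conserve atomic number: 1 + 11 = Z + 0, so Z = 12.
Z = 12 is magnesium, so the species is Mg-26.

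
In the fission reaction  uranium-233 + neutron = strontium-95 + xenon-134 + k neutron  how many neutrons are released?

5

Conserve mass number: 234 = 95 + 134 + k, so k = 234 − 229 = 5.
Check atomic number: 92 = 38 + 54 + 0 = 92. ✓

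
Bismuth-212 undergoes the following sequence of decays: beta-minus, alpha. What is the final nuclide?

Start: (A, Z) = (212, 83).
After β⁻: (212, 84).
After α: (208, 82).
Z = 82 is lead.

Pb-208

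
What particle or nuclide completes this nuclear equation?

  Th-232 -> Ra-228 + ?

alpha particle

Conserve mass number: 232 = 228 + A, so A = 4.
Conserve atomic number: 90 = 88 + Z, so Z = 2.
A = 4 and Z = 2 is He-4 — an alpha particle.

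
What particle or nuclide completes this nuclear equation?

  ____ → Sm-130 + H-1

Conserve mass number: A = 130 + 1, so A = 131.
Conserve atomic number: Z = 62 + 1, so Z = 63.
Z = 63 is europium, so the species is Eu-131.

Eu-131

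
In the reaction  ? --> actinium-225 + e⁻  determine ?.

Conserve mass number: A = 225 + 0, so A = 225.
Conserve atomic number: Z = 89 − 1, so Z = 88.
Z = 88 is radium, so the species is radium-225.

Ra-225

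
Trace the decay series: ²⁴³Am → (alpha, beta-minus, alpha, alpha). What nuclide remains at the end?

Th-231

Start: (A, Z) = (243, 95).
After α: (239, 93).
After β⁻: (239, 94).
After α: (235, 92).
After α: (231, 90).
Z = 90 is thorium.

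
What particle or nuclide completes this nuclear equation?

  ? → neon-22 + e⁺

Conserve mass number: A = 22 + 0, so A = 22.
Conserve atomic number: Z = 10 + 1, so Z = 11.
Z = 11 is sodium, so the species is sodium-22.

Na-22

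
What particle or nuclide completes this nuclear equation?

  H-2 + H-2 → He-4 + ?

Conserve mass number: 2 + 2 = 4 + A, so A = 0.
Conserve atomic number: 1 + 1 = 2 + Z, so Z = 0.
A = 0 and Z = 0 is γ — a gamma ray.

gamma ray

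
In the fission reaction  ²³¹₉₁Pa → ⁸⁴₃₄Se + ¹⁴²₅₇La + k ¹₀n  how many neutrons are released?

Conserve mass number: 231 = 84 + 142 + k, so k = 231 − 226 = 5.
Check atomic number: 91 = 34 + 57 + 0 = 91. ✓

5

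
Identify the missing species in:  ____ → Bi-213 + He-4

At-217

Conserve mass number: A = 213 + 4, so A = 217.
Conserve atomic number: Z = 83 + 2, so Z = 85.
Z = 85 is astatine, so the species is At-217.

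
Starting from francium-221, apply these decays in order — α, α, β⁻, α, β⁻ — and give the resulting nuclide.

Start: (A, Z) = (221, 87).
After α: (217, 85).
After α: (213, 83).
After β⁻: (213, 84).
After α: (209, 82).
After β⁻: (209, 83).
Z = 83 is bismuth.

Bi-209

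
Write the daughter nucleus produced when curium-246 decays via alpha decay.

Pu-242

Alpha decay: mass number changes by -4, atomic number by -2.
A: 246 − 4 = 242; Z: 96 − 2 = 94.
Z = 94 is plutonium, so the daughter is plutonium-242.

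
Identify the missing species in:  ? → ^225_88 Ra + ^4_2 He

Conserve mass number: A = 225 + 4, so A = 229.
Conserve atomic number: Z = 88 + 2, so Z = 90.
Z = 90 is thorium, so the species is ^229_90 Th.

Th-229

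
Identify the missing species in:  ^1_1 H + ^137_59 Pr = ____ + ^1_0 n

Nd-137

Conserve mass number: 1 + 137 = A + 1, so A = 137.
Conserve atomic number: 1 + 59 = Z + 0, so Z = 60.
Z = 60 is neodymium, so the species is ^137_60 Nd.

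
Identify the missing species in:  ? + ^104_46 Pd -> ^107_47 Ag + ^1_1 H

Conserve mass number: A + 104 = 107 + 1, so A = 4.
Conserve atomic number: Z + 46 = 47 + 1, so Z = 2.
A = 4 and Z = 2 is ^4_2 He — an alpha particle.

alpha particle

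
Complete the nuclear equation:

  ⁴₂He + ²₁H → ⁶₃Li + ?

Conserve mass number: 4 + 2 = 6 + A, so A = 0.
Conserve atomic number: 2 + 1 = 3 + Z, so Z = 0.
A = 0 and Z = 0 is ⁰₀γ — a gamma ray.

gamma ray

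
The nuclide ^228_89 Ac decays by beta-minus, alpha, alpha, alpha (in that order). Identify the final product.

Po-216

Start: (A, Z) = (228, 89).
After β⁻: (228, 90).
After α: (224, 88).
After α: (220, 86).
After α: (216, 84).
Z = 84 is polonium.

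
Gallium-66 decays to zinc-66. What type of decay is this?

beta-plus decay or electron capture

ΔA = 66 − 66 = 0; ΔZ = 30 − 31 = -1.
A is unchanged and Z drops by 1 — a proton has become a neutron (β⁺ emission or electron capture).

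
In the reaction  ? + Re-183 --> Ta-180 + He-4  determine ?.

Conserve mass number: A + 183 = 180 + 4, so A = 1.
Conserve atomic number: Z + 75 = 73 + 2, so Z = 0.
A = 1 and Z = 0 is n — a neutron.

neutron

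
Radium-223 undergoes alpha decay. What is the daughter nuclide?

Rn-219

Alpha decay: mass number changes by -4, atomic number by -2.
A: 223 − 4 = 219; Z: 88 − 2 = 86.
Z = 86 is radon, so the daughter is radon-219.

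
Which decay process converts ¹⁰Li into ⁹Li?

ΔA = 9 − 10 = -1; ΔZ = 3 − 3 = +0.
A drops by 1 with Z unchanged — a neutron was emitted.

neutron emission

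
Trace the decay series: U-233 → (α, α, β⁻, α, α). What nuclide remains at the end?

At-217

Start: (A, Z) = (233, 92).
After α: (229, 90).
After α: (225, 88).
After β⁻: (225, 89).
After α: (221, 87).
After α: (217, 85).
Z = 85 is astatine.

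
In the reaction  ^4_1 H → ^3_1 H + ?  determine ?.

neutron

Conserve mass number: 4 = 3 + A, so A = 1.
Conserve atomic number: 1 = 1 + Z, so Z = 0.
A = 1 and Z = 0 is ^1_0 n — a neutron.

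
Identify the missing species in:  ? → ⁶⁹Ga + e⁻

Zn-69

Conserve mass number: A = 69 + 0, so A = 69.
Conserve atomic number: Z = 31 − 1, so Z = 30.
Z = 30 is zinc, so the species is ⁶⁹Zn.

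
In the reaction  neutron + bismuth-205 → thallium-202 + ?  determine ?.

Conserve mass number: 1 + 205 = 202 + A, so A = 4.
Conserve atomic number: 0 + 83 = 81 + Z, so Z = 2.
A = 4 and Z = 2 is helium-4 — an alpha particle.

alpha particle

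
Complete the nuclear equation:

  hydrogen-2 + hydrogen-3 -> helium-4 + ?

Conserve mass number: 2 + 3 = 4 + A, so A = 1.
Conserve atomic number: 1 + 1 = 2 + Z, so Z = 0.
A = 1 and Z = 0 is neutron — a neutron.

neutron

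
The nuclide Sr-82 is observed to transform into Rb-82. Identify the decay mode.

beta-plus decay or electron capture

ΔA = 82 − 82 = 0; ΔZ = 37 − 38 = -1.
A is unchanged and Z drops by 1 — a proton has become a neutron (β⁺ emission or electron capture).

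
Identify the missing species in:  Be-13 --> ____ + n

Be-12

Conserve mass number: 13 = A + 1, so A = 12.
Conserve atomic number: 4 = Z + 0, so Z = 4.
Z = 4 is beryllium, so the species is Be-12.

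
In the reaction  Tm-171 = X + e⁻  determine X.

Yb-171

Conserve mass number: 171 = A + 0, so A = 171.
Conserve atomic number: 69 = Z − 1, so Z = 70.
Z = 70 is ytterbium, so the species is Yb-171.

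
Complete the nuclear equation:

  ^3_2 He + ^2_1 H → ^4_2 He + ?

Conserve mass number: 3 + 2 = 4 + A, so A = 1.
Conserve atomic number: 2 + 1 = 2 + Z, so Z = 1.
A = 1 and Z = 1 is ^1_1 H — a proton.

proton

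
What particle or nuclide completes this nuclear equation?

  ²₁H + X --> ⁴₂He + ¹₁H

Conserve mass number: 2 + A = 4 + 1, so A = 3.
Conserve atomic number: 1 + Z = 2 + 1, so Z = 2.
Z = 2 is helium, so the species is ³₂He.

He-3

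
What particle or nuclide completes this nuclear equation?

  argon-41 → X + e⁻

Conserve mass number: 41 = A + 0, so A = 41.
Conserve atomic number: 18 = Z − 1, so Z = 19.
Z = 19 is potassium, so the species is potassium-41.

K-41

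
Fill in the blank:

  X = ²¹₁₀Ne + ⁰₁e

Conserve mass number: A = 21 + 0, so A = 21.
Conserve atomic number: Z = 10 + 1, so Z = 11.
Z = 11 is sodium, so the species is ²¹₁₁Na.

Na-21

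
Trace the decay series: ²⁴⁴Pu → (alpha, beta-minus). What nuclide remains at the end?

Np-240

Start: (A, Z) = (244, 94).
After α: (240, 92).
After β⁻: (240, 93).
Z = 93 is neptunium.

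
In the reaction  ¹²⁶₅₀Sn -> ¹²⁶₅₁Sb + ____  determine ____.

beta-minus particle

Conserve mass number: 126 = 126 + A, so A = 0.
Conserve atomic number: 50 = 51 + Z, so Z = -1.
A = 0 and Z = -1 is ⁰₋₁e — a beta-minus particle.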